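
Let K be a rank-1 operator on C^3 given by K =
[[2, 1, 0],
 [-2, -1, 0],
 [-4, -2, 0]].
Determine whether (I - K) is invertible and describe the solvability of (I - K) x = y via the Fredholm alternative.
(I - K) is singular (det(I - K) = 0, i.e. 1 ∈ sigma(K)). (I - K) x = y is solvable iff y ⊥ ker((I - K)^*) = span{(2, 1, 0)}, i.e. iff 2y_1 + y_2 = 0. When solvable, the solutions are x = y + c·(1, -1, -2), c arbitrary (ker(I - K) = span{(1, -1, -2)}, dimension 1).

K has rank 1, so it is an outer product K = u v^T: every row of K is a multiple of one row vector. Reading off the entries, u = (1, -1, -2) and v = (2, 1, 0) (row i of K equals u_i·v^T). A rank-one matrix u v^T satisfies K u = u (v·u) and kills the (2)-dimensional subspace v^⊥, so its characteristic polynomial is lambda^2 (lambda - v·u) with v·u = tr K = 1. Hence the eigenvalues of I - K are 1 (multiplicity 2) and 1 - (1) = 0, so det(I - K) = 0. (Direct check: I - K =
[[-1, -1, 0],
 [2, 2, 0],
 [4, 2, 1]]
has determinant 0.) So 1 is an eigenvalue of K and (I - K) is not invertible. The finite-dimensional Fredholm alternative says: either (I - K) is invertible, or ker(I - K) ≠ {0} and then range(I - K) = ker((I - K)^*)^⊥, with dim ker(I - K) = dim ker((I - K)^*). We are in the second case, so we need both kernels. Kernel of I - K: (I - K) u = u - u (v·u) = u - u = 0, so ker(I - K) = span{u} = span{(1, -1, -2)} (it is exactly 1-dimensional because rank(I - K) = 2). Kernel of the adjoint: K is real, so (I - K)^* = I - K^T = I - v u^T, and (I - v u^T) v = v - v (u·v) = 0; hence ker((I - K)^*) = span{v} = span{(2, 1, 0)}. Therefore (I - K) x = y is solvable iff <y, v> = 0, i.e. iff 2y_1 + y_2 = 0. When this holds, K y = u (v·y) = 0, so (I - K) y = y and x = y is a particular solution; the full solution set is the line x = y + c·u = y + c·(1, -1, -2), c ∈ C.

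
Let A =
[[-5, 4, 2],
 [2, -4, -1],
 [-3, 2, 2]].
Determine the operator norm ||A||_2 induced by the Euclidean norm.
||A||_2 ≈ 8.9026 (= sqrt(largest eigenvalue of A^T A))

||A||_2 = sigma_max(A) = sqrt(lambda_max(A^T A)). Form the symmetric matrix M = A^T A =
[[38, -34, -18],
 [-34, 36, 16],
 [-18, 16, 9]].
Its characteristic polynomial (trace, sum of principal 2x2 minors, determinant of M give the coefficients) is
  p(λ) = det(λ I - M) = λ^3 - 83λ^2 + 298λ - 100.
No integer candidate from the rational root theorem (±divisors of 100) is a root, so the roots are irrational. The cubic discriminant is Δ = 321452788 > 0, so there are three distinct real roots. p(0) = -100 and p(1) = 116 have opposite signs, so a root lies in (0, 1); Newton's method refines it to λ ≈ 0.3744. p(3) = 74 and p(4) = -172 have opposite signs, so a root lies in (3, 4); Newton's method refines it to λ ≈ 3.3696. p(79) = -1522 and p(80) = 4540 have opposite signs, so a root lies in (79, 80); Newton's method refines it to λ ≈ 79.2559. Check (Vieta): the three roots sum to 83, matching tr M = 83.
So the eigenvalues of A^T A are ≈ 0.3744, 3.3696, 79.2559 (all ≥ 0, as they must be for A^T A). The largest is λ_max ≈ 79.2559, hence ||A||_2 = sqrt(λ_max) ≈ 8.9026.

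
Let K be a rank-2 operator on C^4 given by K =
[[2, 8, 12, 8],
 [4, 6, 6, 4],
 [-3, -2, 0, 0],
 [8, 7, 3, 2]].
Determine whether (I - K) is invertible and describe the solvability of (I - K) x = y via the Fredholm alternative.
(I - K) is invertible (det(I - K) = -57 ≠ 0), so for every y in C^4 the equation (I - K) x = y has a unique solution.

K has rank 2 and factors as K = U V^T = u1 v1^T + u2 v2^T with u1 = (-2, -2, 1, -3), v1 = (-2, -3, -3, -2), u2 = (2, 0, 1, -2), v2 = (-1, 1, 3, 2) (multiplying out reproduces the displayed K). The nonzero eigenvalues of U V^T coincide with those of the 2 x 2 matrix G = V^T U = [[v1·u1, v1·u2], [v2·u1, v2·u2]] = [[13, -3], [-3, -3]], and by the Sylvester determinant identity det(I_4 - U V^T) = det(I_2 - V^T U) = det([[-12, 3], [3, 4]]) = (-12)(4) - (3)(3) = -57. (Direct check: I - K =
[[-1, -8, -12, -8],
 [-4, -5, -6, -4],
 [3, 2, 1, 0],
 [-8, -7, -3, -1]]
has determinant -57.) The finite-dimensional Fredholm alternative says: either (I - K) is invertible, or ker(I - K) ≠ {0} and then range(I - K) = ker((I - K)^*)^⊥, with dim ker(I - K) = dim ker((I - K)^*). Since det(I - K) ≠ 0, 1 is not an eigenvalue of K and ker(I - K) = {0}, so we are in the first case: for every y there is a unique x = (I - K)^(-1) y. (Explicitly, by the Woodbury identity, (I - U V^T)^(-1) = I + U (I_2 - G)^(-1) V^T.)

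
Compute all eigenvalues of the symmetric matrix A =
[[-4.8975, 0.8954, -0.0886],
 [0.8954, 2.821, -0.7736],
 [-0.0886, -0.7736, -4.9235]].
sigma(A) ≈ {-5, 3} (-5 with multiplicity 2)

A is real symmetric, so its spectrum consists of real eigenvalues. Expanding the characteristic polynomial of the displayed matrix gives
  det(λ I - A) = p(λ) = λ^3 + (7)λ^2 + (-5)λ + (-75.0012).
Solving p(λ) = 0 yields eigenvalues ≈ -5, -5, 3. (A is shown rounded to 4 decimals, so these recover the underlying integer eigenvalues to within that precision.)
Verification: the trace of A = -7 equals the sum of eigenvalues -7, and det(A) ≈ 75.0012 matches the eigenvalue product 75.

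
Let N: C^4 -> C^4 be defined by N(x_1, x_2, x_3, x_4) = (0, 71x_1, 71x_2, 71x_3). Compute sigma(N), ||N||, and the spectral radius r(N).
sigma(N) = {0}; ||N|| = 71; r(N) = 0. (N is nilpotent with N^4 = 0.)

On C^4, N is a strictly lower-triangular matrix with 71 on the subdiagonal and zeros elsewhere, so its characteristic polynomial is lambda^4 and every eigenvalue is 0: sigma(N) = {0}. For the operator norm, N e_i = 71e_{i+1} for i = 1, ..., 3 and N e_4 = 0, so the singular values of N are 71 (with multiplicity 3) and 0; hence ||N|| = 71. The spectral radius r(N) = max|lambda| = 0. Note ||N|| > r(N) — characteristic of non-normal nilpotent operators. Indeed N^4 = 0.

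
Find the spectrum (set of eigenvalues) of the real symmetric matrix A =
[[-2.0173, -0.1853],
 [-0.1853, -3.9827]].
sigma(A) ≈ {-4, -2}

A is real symmetric, so its spectrum consists of real eigenvalues. Expanding the characteristic polynomial of the displayed matrix gives
  det(λ I - A) = p(λ) = λ^2 + (6)λ + (8).
Solving p(λ) = 0 yields eigenvalues ≈ -4, -2. (A is shown rounded to 4 decimals, so these recover the underlying integer eigenvalues to within that precision.)
Verification: the trace of A = -6 equals the sum of eigenvalues -6, and det(A) ≈ 8.0000 matches the eigenvalue product 8.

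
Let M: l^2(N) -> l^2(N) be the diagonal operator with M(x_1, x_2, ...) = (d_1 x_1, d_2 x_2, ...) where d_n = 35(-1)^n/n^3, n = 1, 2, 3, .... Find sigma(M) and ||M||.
sigma(M) = {35(-1)^n/n^3 : n ≥ 1} ∪ {0}; ||M|| = 35

A bounded diagonal operator on l^2 with diagonal entries d_n has spectrum equal to the closure of {d_n : n ≥ 1}: every d_n is an eigenvalue (with eigenvector e_n), so {d_n} ⊂ sigma(M); the spectrum is closed, so its closure is too; and for lambda not in the closure, (M - lambda I) has bounded inverse (the diagonal entries 1/(d_n - lambda) are bounded). For our sequence d_n = 35(-1)^n/n^3, n = 1, 2, 3, ...:
  - {d_n} = {35(-1)^n/n^3 : n ≥ 1}; the only limit point is 0
  - closure = {35(-1)^n/n^3 : n ≥ 1} ∪ {0}
For the norm: a diagonal operator has ||M|| = sup_n |d_n|. Here |d_n| = 35/n^3 is decreasing, so sup_n |d_n| = |d_1| = 35. So ||M|| = 35.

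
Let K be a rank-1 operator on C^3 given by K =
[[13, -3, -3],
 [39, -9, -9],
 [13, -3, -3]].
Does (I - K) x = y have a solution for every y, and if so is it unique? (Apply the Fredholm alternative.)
(I - K) is singular (det(I - K) = 0, i.e. 1 ∈ sigma(K)). (I - K) x = y is solvable iff y ⊥ ker((I - K)^*) = span{(13, -3, -3)}, i.e. iff 13y_1 - 3y_2 - 3y_3 = 0. When solvable, the solutions are x = y + c·(1, 3, 1), c arbitrary (ker(I - K) = span{(1, 3, 1)}, dimension 1).

K has rank 1, so it is an outer product K = u v^T: every row of K is a multiple of one row vector. Reading off the entries, u = (1, 3, 1) and v = (13, -3, -3) (row i of K equals u_i·v^T). A rank-one matrix u v^T satisfies K u = u (v·u) and kills the (2)-dimensional subspace v^⊥, so its characteristic polynomial is lambda^2 (lambda - v·u) with v·u = tr K = 1. Hence the eigenvalues of I - K are 1 (multiplicity 2) and 1 - (1) = 0, so det(I - K) = 0. (Direct check: I - K =
[[-12, 3, 3],
 [-39, 10, 9],
 [-13, 3, 4]]
has determinant 0.) So 1 is an eigenvalue of K and (I - K) is not invertible. The finite-dimensional Fredholm alternative says: either (I - K) is invertible, or ker(I - K) ≠ {0} and then range(I - K) = ker((I - K)^*)^⊥, with dim ker(I - K) = dim ker((I - K)^*). We are in the second case, so we need both kernels. Kernel of I - K: (I - K) u = u - u (v·u) = u - u = 0, so ker(I - K) = span{u} = span{(1, 3, 1)} (it is exactly 1-dimensional because rank(I - K) = 2). Kernel of the adjoint: K is real, so (I - K)^* = I - K^T = I - v u^T, and (I - v u^T) v = v - v (u·v) = 0; hence ker((I - K)^*) = span{v} = span{(13, -3, -3)}. Therefore (I - K) x = y is solvable iff <y, v> = 0, i.e. iff 13y_1 - 3y_2 - 3y_3 = 0. When this holds, K y = u (v·y) = 0, so (I - K) y = y and x = y is a particular solution; the full solution set is the line x = y + c·u = y + c·(1, 3, 1), c ∈ C.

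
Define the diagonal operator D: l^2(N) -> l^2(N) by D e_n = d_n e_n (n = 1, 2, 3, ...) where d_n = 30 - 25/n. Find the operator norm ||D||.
||D|| = 30

For a diagonal operator on l^2 with entries d_n, ||D|| = sup_n |d_n|. Here d_1 = 5, d_2 = 35/2, ..., and d_n = 30 - 25/n increases monotonically toward 30. All terms lie in [5, 30), so |d_n| = d_n and the supremum is the limit 30, which is not attained by any individual d_n. Hence ||D|| = 30.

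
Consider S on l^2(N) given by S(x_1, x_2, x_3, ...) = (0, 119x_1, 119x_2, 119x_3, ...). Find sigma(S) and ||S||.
sigma(S) = closed disk {z in C : |z| ≤ 119}; ||S|| = 119

Note S = 119·U where U is the unit right shift (U x)_k = x_{k-1} (with x_0 := 0); so ||S|| = 119||U|| and sigma(S) = 119·sigma(U). ||S x||^2 = sum_{k≥1} |119x_k|^2 = 14161||x||^2, so ||S|| = 119 and sigma(S) ⊂ {|z| ≤ 119}. For any |lambda| < 119, the equation (S - lambda I) x = 0 forces x_1 = 0, then 119x_k = lambda x_{k+1} ⇒ x = 0, so S has no eigenvalues. But (S - lambda I) is not surjective for |lambda| < 119: solving (S - lambda I) x = e_1 would require x_n proportional to (lambda/119)^(-n), which is not in l^2. So every |lambda| < 119 lies in the residual spectrum. The boundary |lambda| = 119 is in the approximate point spectrum (the spectrum is closed). Hence sigma(S) is the closed disk of radius 119.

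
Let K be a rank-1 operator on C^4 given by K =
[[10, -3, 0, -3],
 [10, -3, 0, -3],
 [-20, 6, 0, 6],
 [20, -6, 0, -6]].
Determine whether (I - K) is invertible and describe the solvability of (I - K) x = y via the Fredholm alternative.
(I - K) is singular (det(I - K) = 0, i.e. 1 ∈ sigma(K)). (I - K) x = y is solvable iff y ⊥ ker((I - K)^*) = span{(10, -3, 0, -3)}, i.e. iff 10y_1 - 3y_2 - 3y_4 = 0. When solvable, the solutions are x = y + c·(1, 1, -2, 2), c arbitrary (ker(I - K) = span{(1, 1, -2, 2)}, dimension 1).

K has rank 1, so it is an outer product K = u v^T: every row of K is a multiple of one row vector. Reading off the entries, u = (1, 1, -2, 2) and v = (10, -3, 0, -3) (row i of K equals u_i·v^T). A rank-one matrix u v^T satisfies K u = u (v·u) and kills the (3)-dimensional subspace v^⊥, so its characteristic polynomial is lambda^3 (lambda - v·u) with v·u = tr K = 1. Hence the eigenvalues of I - K are 1 (multiplicity 3) and 1 - (1) = 0, so det(I - K) = 0. (Direct check: I - K =
[[-9, 3, 0, 3],
 [-10, 4, 0, 3],
 [20, -6, 1, -6],
 [-20, 6, 0, 7]]
has determinant 0.) So 1 is an eigenvalue of K and (I - K) is not invertible. The finite-dimensional Fredholm alternative says: either (I - K) is invertible, or ker(I - K) ≠ {0} and then range(I - K) = ker((I - K)^*)^⊥, with dim ker(I - K) = dim ker((I - K)^*). We are in the second case, so we need both kernels. Kernel of I - K: (I - K) u = u - u (v·u) = u - u = 0, so ker(I - K) = span{u} = span{(1, 1, -2, 2)} (it is exactly 1-dimensional because rank(I - K) = 3). Kernel of the adjoint: K is real, so (I - K)^* = I - K^T = I - v u^T, and (I - v u^T) v = v - v (u·v) = 0; hence ker((I - K)^*) = span{v} = span{(10, -3, 0, -3)}. Therefore (I - K) x = y is solvable iff <y, v> = 0, i.e. iff 10y_1 - 3y_2 - 3y_4 = 0. When this holds, K y = u (v·y) = 0, so (I - K) y = y and x = y is a particular solution; the full solution set is the line x = y + c·u = y + c·(1, 1, -2, 2), c ∈ C.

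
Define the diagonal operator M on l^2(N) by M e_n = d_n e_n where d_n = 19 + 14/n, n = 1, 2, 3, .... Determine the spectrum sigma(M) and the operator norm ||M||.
sigma(M) = {19 + 14/n : n ≥ 1} ∪ {19}; ||M|| = 33

A bounded diagonal operator on l^2 with diagonal entries d_n has spectrum equal to the closure of {d_n : n ≥ 1}: every d_n is an eigenvalue (with eigenvector e_n), so {d_n} ⊂ sigma(M); the spectrum is closed, so its closure is too; and for lambda not in the closure, (M - lambda I) has bounded inverse (the diagonal entries 1/(d_n - lambda) are bounded). For our sequence d_n = 19 + 14/n, n = 1, 2, 3, ...:
  - {d_n} = {19 + 14/n : n ≥ 1}; the only limit point is 19
  - closure = {19 + 14/n : n ≥ 1} ∪ {19}
For the norm: a diagonal operator has ||M|| = sup_n |d_n|. Here d_n = 19 + 14/n is positive and decreasing, so sup_n |d_n| = d_1 = 19 + 14 = 33. So ||M|| = 33.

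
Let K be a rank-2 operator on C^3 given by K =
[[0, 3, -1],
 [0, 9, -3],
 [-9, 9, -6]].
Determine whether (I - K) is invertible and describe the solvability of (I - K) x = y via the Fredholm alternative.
(I - K) is invertible (det(I - K) = -38 ≠ 0), so for every y in C^3 the equation (I - K) x = y has a unique solution.

K has rank 2 and factors as K = U V^T = u1 v1^T + u2 v2^T with u1 = (-1, -3, 0), v1 = (0, -3, 1), u2 = (0, 0, -3), v2 = (3, -3, 2) (multiplying out reproduces the displayed K). The nonzero eigenvalues of U V^T coincide with those of the 2 x 2 matrix G = V^T U = [[v1·u1, v1·u2], [v2·u1, v2·u2]] = [[9, -3], [6, -6]], and by the Sylvester determinant identity det(I_3 - U V^T) = det(I_2 - V^T U) = det([[-8, 3], [-6, 7]]) = (-8)(7) - (3)(-6) = -38. (Direct check: I - K =
[[1, -3, 1],
 [0, -8, 3],
 [9, -9, 7]]
has determinant -38.) The finite-dimensional Fredholm alternative says: either (I - K) is invertible, or ker(I - K) ≠ {0} and then range(I - K) = ker((I - K)^*)^⊥, with dim ker(I - K) = dim ker((I - K)^*). Since det(I - K) ≠ 0, 1 is not an eigenvalue of K and ker(I - K) = {0}, so we are in the first case: for every y there is a unique x = (I - K)^(-1) y. (Explicitly, by the Woodbury identity, (I - U V^T)^(-1) = I + U (I_2 - G)^(-1) V^T.)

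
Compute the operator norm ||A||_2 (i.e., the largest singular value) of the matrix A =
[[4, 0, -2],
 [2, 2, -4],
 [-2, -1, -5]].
||A||_2 ≈ 6.861 (= sqrt(largest eigenvalue of A^T A))

||A||_2 = sigma_max(A) = sqrt(lambda_max(A^T A)). Form the symmetric matrix M = A^T A =
[[24, 6, -6],
 [6, 5, -3],
 [-6, -3, 45]].
Its characteristic polynomial (trace, sum of principal 2x2 minors, determinant of M give the coefficients) is
  p(λ) = det(λ I - M) = λ^3 - 74λ^2 + 1344λ - 3600.
No integer candidate from the rational root theorem (±divisors of 3600) is a root, so the roots are irrational. The cubic discriminant is Δ = 440236800 > 0, so there are three distinct real roots. p(3) = -207 and p(4) = 656 have opposite signs, so a root lies in (3, 4); Newton's method refines it to λ ≈ 3.2269. p(23) = 333 and p(24) = -144 have opposite signs, so a root lies in (23, 24); Newton's method refines it to λ ≈ 23.6996. p(47) = -75 and p(48) = 1008 have opposite signs, so a root lies in (47, 48); Newton's method refines it to λ ≈ 47.0735. Check (Vieta): the three roots sum to 74, matching tr M = 74.
So the eigenvalues of A^T A are ≈ 3.2269, 23.6996, 47.0735 (all ≥ 0, as they must be for A^T A). The largest is λ_max ≈ 47.0735, hence ||A||_2 = sqrt(λ_max) ≈ 6.861.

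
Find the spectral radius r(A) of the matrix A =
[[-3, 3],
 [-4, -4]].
r(A) = sqrt(24) ≈ 4.899

The eigenvalues of A are the roots of its characteristic polynomial. With M = A (coefficients from the trace and determinant):
  p(λ) = det(λ I - M) = λ^2 + 7λ + 24.
For λ^2 + 7λ + 24 the discriminant is -47. It is negative, so the roots are the complex-conjugate pair λ = -7/2 ± (sqrt(47)/2) i ≈ -3.5 ± 3.4278i. For a conjugate pair the product of the roots equals the constant term, so |λ|^2 = 24 and |λ| = sqrt(24) ≈ 4.899.
Thus the eigenvalues (to 4 decimals) are -3.5 ± 3.4278i (modulus 4.899). The spectral radius is the largest modulus: r(A) = sqrt(24) ≈ 4.899. (Cross-check: r(A) ≤ ||A||_2 ≈ 5.6569; equality holds whenever A is normal, though it can also hold for some non-normal A.)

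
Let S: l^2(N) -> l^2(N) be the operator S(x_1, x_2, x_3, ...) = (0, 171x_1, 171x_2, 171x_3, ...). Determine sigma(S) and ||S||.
sigma(S) = closed disk {z in C : |z| ≤ 171}; ||S|| = 171

Note S = 171·U where U is the unit right shift (U x)_k = x_{k-1} (with x_0 := 0); so ||S|| = 171||U|| and sigma(S) = 171·sigma(U). ||S x||^2 = sum_{k≥1} |171x_k|^2 = 29241||x||^2, so ||S|| = 171 and sigma(S) ⊂ {|z| ≤ 171}. For any |lambda| < 171, the equation (S - lambda I) x = 0 forces x_1 = 0, then 171x_k = lambda x_{k+1} ⇒ x = 0, so S has no eigenvalues. But (S - lambda I) is not surjective for |lambda| < 171: solving (S - lambda I) x = e_1 would require x_n proportional to (lambda/171)^(-n), which is not in l^2. So every |lambda| < 171 lies in the residual spectrum. The boundary |lambda| = 171 is in the approximate point spectrum (the spectrum is closed). Hence sigma(S) is the closed disk of radius 171.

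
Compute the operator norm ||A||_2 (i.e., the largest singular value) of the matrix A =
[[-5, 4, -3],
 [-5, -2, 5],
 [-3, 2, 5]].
||A||_2 ≈ 9.1735 (= sqrt(largest eigenvalue of A^T A))

||A||_2 = sigma_max(A) = sqrt(lambda_max(A^T A)). Form the symmetric matrix M = A^T A =
[[59, -16, -25],
 [-16, 24, -12],
 [-25, -12, 59]].
Its characteristic polynomial (trace, sum of principal 2x2 minors, determinant of M give the coefficients) is
  p(λ) = det(λ I - M) = λ^3 - 142λ^2 + 5288λ - 35344.
No integer candidate from the rational root theorem (±divisors of 35344) is a root, so the roots are irrational. The cubic discriminant is Δ = 11558080000 > 0, so there are three distinct real roots. p(8) = -1616 and p(9) = 1475 have opposite signs, so a root lies in (8, 9); Newton's method refines it to λ ≈ 8.5134. p(49) = 475 and p(50) = -944 have opposite signs, so a root lies in (49, 50); Newton's method refines it to λ ≈ 49.3338. p(84) = -400 and p(85) = 2311 have opposite signs, so a root lies in (84, 85); Newton's method refines it to λ ≈ 84.1529. Check (Vieta): the three roots sum to 142, matching tr M = 142.
So the eigenvalues of A^T A are ≈ 8.5134, 49.3338, 84.1529 (all ≥ 0, as they must be for A^T A). The largest is λ_max ≈ 84.1529, hence ||A||_2 = sqrt(λ_max) ≈ 9.1735.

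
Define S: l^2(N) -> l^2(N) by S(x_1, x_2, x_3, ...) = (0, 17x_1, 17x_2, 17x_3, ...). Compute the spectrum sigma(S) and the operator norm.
sigma(S) = closed disk {z in C : |z| ≤ 17}; ||S|| = 17

Note S = 17·U where U is the unit right shift (U x)_k = x_{k-1} (with x_0 := 0); so ||S|| = 17||U|| and sigma(S) = 17·sigma(U). ||S x||^2 = sum_{k≥1} |17x_k|^2 = 289||x||^2, so ||S|| = 17 and sigma(S) ⊂ {|z| ≤ 17}. For any |lambda| < 17, the equation (S - lambda I) x = 0 forces x_1 = 0, then 17x_k = lambda x_{k+1} ⇒ x = 0, so S has no eigenvalues. But (S - lambda I) is not surjective for |lambda| < 17: solving (S - lambda I) x = e_1 would require x_n proportional to (lambda/17)^(-n), which is not in l^2. So every |lambda| < 17 lies in the residual spectrum. The boundary |lambda| = 17 is in the approximate point spectrum (the spectrum is closed). Hence sigma(S) is the closed disk of radius 17.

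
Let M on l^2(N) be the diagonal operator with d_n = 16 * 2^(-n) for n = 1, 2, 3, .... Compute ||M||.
||M|| = 8 (attained at n = 1)

For M diagonal, ||M|| = sup_n |d_n|. The sequence d_n = 16 * 2^(-n) is positive and strictly decreasing (ratio 2^(-1) < 1), so the supremum is d_1 = 16/2 = 8. Hence ||M|| = 8.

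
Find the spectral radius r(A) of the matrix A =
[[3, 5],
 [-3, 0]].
r(A) = sqrt(15) ≈ 3.873

The eigenvalues of A are the roots of its characteristic polynomial. With M = A (coefficients from the trace and determinant):
  p(λ) = det(λ I - M) = λ^2 - 3λ + 15.
For λ^2 - 3λ + 15 the discriminant is -51. It is negative, so the roots are the complex-conjugate pair λ = 3/2 ± (sqrt(51)/2) i ≈ 1.5 ± 3.5707i. For a conjugate pair the product of the roots equals the constant term, so |λ|^2 = 15 and |λ| = sqrt(15) ≈ 3.873.
Thus the eigenvalues (to 4 decimals) are 1.5 ± 3.5707i (modulus 3.873). The spectral radius is the largest modulus: r(A) = sqrt(15) ≈ 3.873. (Cross-check: r(A) ≤ ||A||_2 ≈ 6.0748; equality holds whenever A is normal, though it can also hold for some non-normal A.)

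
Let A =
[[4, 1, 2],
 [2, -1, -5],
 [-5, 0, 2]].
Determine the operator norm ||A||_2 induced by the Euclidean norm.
||A||_2 ≈ 7.2455 (= sqrt(largest eigenvalue of A^T A))

||A||_2 = sigma_max(A) = sqrt(lambda_max(A^T A)). Form the symmetric matrix M = A^T A =
[[45, 2, -12],
 [2, 2, 7],
 [-12, 7, 33]].
Its characteristic polynomial (trace, sum of principal 2x2 minors, determinant of M give the coefficients) is
  p(λ) = det(λ I - M) = λ^3 - 80λ^2 + 1444λ - 9.
No integer candidate from the rational root theorem (±divisors of 9) is a root, so the roots are irrational. The cubic discriminant is Δ = 1301404917 > 0, so there are three distinct real roots. p(0) = -9 and p(1) = 1356 have opposite signs, so a root lies in (0, 1); Newton's method refines it to λ ≈ 0.0062. p(27) = 342 and p(28) = -345 have opposite signs, so a root lies in (27, 28); Newton's method refines it to λ ≈ 27.4969. p(52) = -633 and p(53) = 680 have opposite signs, so a root lies in (52, 53); Newton's method refines it to λ ≈ 52.4969. Check (Vieta): the three roots sum to 80, matching tr M = 80.
So the eigenvalues of A^T A are ≈ 0.0062, 27.4969, 52.4969 (all ≥ 0, as they must be for A^T A). The largest is λ_max ≈ 52.4969, hence ||A||_2 = sqrt(λ_max) ≈ 7.2455.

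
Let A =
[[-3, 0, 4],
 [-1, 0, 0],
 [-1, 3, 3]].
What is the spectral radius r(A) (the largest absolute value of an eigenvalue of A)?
r(A) = 3

The eigenvalues of A are the roots of its characteristic polynomial. With M = A (coefficients from the trace, the sum of principal 2x2 minors, and det A):
  p(λ) = det(λ I - M) = λ^3 - 5λ + 12.
By the rational root theorem any rational root is an integer divisor of 12. Testing λ = -3: p(-3) = -27 + 0 + 15 + 12 = 0, so λ = -3 is a root. Dividing out (λ + 3) leaves p(λ) = (λ + 3)(λ^2 - 3λ + 4). For λ^2 - 3λ + 4 the discriminant is -7. It is negative, so the roots are the complex-conjugate pair λ = 3/2 ± (sqrt(7)/2) i ≈ 1.5 ± 1.3229i. For a conjugate pair the product of the roots equals the constant term, so |λ|^2 = 4 and |λ| = sqrt(4) = 2.
Thus the eigenvalues (to 4 decimals) are 1.5 ± 1.3229i (modulus 2); -3 (modulus 3). The spectral radius is the largest modulus: r(A) = 3. (Cross-check: r(A) ≤ ||A||_2 ≈ 6.1267; equality holds whenever A is normal, though it can also hold for some non-normal A.)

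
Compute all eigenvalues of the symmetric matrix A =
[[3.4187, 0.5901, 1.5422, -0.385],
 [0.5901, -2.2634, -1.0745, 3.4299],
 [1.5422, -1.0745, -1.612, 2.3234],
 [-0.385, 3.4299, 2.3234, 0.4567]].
sigma(A) ≈ {-6, -1, 3, 4}

A is real symmetric, so its spectrum consists of real eigenvalues. Expanding the characteristic polynomial of the displayed matrix gives
  det(λ I - A) = p(λ) = λ^4 + (0)λ^3 + (-31)λ^2 + (42.0011)λ + (72.0031).
Solving p(λ) = 0 yields eigenvalues ≈ -6, -1, 3, 4. (A is shown rounded to 4 decimals, so these recover the underlying integer eigenvalues to within that precision.)
Verification: the trace of A = 0 equals the sum of eigenvalues 0, and det(A) ≈ 72.0031 matches the eigenvalue product 72.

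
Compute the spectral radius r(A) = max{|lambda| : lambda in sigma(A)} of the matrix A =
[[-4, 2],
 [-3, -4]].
r(A) = sqrt(22) ≈ 4.6904

The eigenvalues of A are the roots of its characteristic polynomial. With M = A (coefficients from the trace and determinant):
  p(λ) = det(λ I - M) = λ^2 + 8λ + 22.
For λ^2 + 8λ + 22 the discriminant is -24. It is negative, so the roots are the complex-conjugate pair λ = -4 ± (sqrt(24)/2) i ≈ -4 ± 2.4495i. For a conjugate pair the product of the roots equals the constant term, so |λ|^2 = 22 and |λ| = sqrt(22) ≈ 4.6904.
Thus the eigenvalues (to 4 decimals) are -4 ± 2.4495i (modulus 4.6904). The spectral radius is the largest modulus: r(A) = sqrt(22) ≈ 4.6904. (Cross-check: r(A) ≤ ||A||_2 ≈ 5.217; equality holds whenever A is normal, though it can also hold for some non-normal A.)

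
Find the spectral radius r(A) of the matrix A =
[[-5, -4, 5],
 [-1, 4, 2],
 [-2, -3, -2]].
r(A) ≈ 4.7081

The eigenvalues of A are the roots of its characteristic polynomial. With M = A (coefficients from the trace, the sum of principal 2x2 minors, and det A):
  p(λ) = det(λ I - M) = λ^3 + 3λ^2 - 6λ - 89.
No integer candidate from the rational root theorem (±divisors of 89) is a root, so the roots are irrational. The cubic discriminant is Δ = -174231 < 0, so there is one real root and a complex-conjugate pair. p(4) = -1 and p(5) = 81 have opposite signs, so a root lies in (4, 5); Newton's method refines it to λ ≈ 4.0151. Dividing out (λ - (4.0151)) leaves approximately λ^2 + 7.0151λ + 22.1663. For λ^2 + 7.0151λ + 22.1663 the discriminant is -39.4537. It is negative, so the remaining roots are the complex-conjugate pair λ ≈ -3.5075 ± 3.1406i. Their product equals the constant term, so |λ|^2 ≈ 22.1663 and |λ| ≈ 4.7081.
Thus the eigenvalues (to 4 decimals) are 4.0151 (modulus 4.0151); -3.5075 ± 3.1406i (modulus 4.7081). The spectral radius is the largest modulus: r(A) ≈ 4.7081. (Cross-check: r(A) ≤ ||A||_2 ≈ 8.3164; equality holds whenever A is normal, though it can also hold for some non-normal A.)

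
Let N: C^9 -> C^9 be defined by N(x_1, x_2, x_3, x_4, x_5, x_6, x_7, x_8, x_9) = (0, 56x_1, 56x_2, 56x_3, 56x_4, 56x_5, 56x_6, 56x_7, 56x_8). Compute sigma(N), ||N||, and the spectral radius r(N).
sigma(N) = {0}; ||N|| = 56; r(N) = 0. (N is nilpotent with N^9 = 0.)

On C^9, N is a strictly lower-triangular matrix with 56 on the subdiagonal and zeros elsewhere, so its characteristic polynomial is lambda^9 and every eigenvalue is 0: sigma(N) = {0}. For the operator norm, N e_i = 56e_{i+1} for i = 1, ..., 8 and N e_9 = 0, so the singular values of N are 56 (with multiplicity 8) and 0; hence ||N|| = 56. The spectral radius r(N) = max|lambda| = 0. Note ||N|| > r(N) — characteristic of non-normal nilpotent operators. Indeed N^9 = 0.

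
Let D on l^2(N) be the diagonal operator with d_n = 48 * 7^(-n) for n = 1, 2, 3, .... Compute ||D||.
||D|| = 48/7 (attained at n = 1)

For D diagonal, ||D|| = sup_n |d_n|. The sequence d_n = 48 * 7^(-n) is positive and strictly decreasing (ratio 7^(-1) < 1), so the supremum is d_1 = 48/7. Hence ||D|| = 48/7.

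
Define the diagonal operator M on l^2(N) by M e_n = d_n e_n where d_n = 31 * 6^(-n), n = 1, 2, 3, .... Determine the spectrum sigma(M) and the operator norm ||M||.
sigma(M) = {31 * 6^(-n) : n ≥ 1} ∪ {0}; ||M|| = 31/6

A bounded diagonal operator on l^2 with diagonal entries d_n has spectrum equal to the closure of {d_n : n ≥ 1}: every d_n is an eigenvalue (with eigenvector e_n), so {d_n} ⊂ sigma(M); the spectrum is closed, so its closure is too; and for lambda not in the closure, (M - lambda I) has bounded inverse (the diagonal entries 1/(d_n - lambda) are bounded). For our sequence d_n = 31 * 6^(-n), n = 1, 2, 3, ...:
  - {d_n} = {31 * 6^(-n) : n ≥ 1}; the only limit point is 0
  - closure = {31 * 6^(-n) : n ≥ 1} ∪ {0}
For the norm: a diagonal operator has ||M|| = sup_n |d_n|. Here d_n = 31 * 6^(-n) is positive and decreasing, so sup_n |d_n| = d_1 = 31/6. So ||M|| = 31/6.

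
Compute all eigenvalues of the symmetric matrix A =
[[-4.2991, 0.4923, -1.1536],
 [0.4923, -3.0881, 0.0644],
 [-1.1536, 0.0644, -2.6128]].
sigma(A) ≈ {-5, -3, -2}

A is real symmetric, so its spectrum consists of real eigenvalues. Expanding the characteristic polynomial of the displayed matrix gives
  det(λ I - A) = p(λ) = λ^3 + (10)λ^2 + (31)λ + (30).
Solving p(λ) = 0 yields eigenvalues ≈ -5, -3, -2. (A is shown rounded to 4 decimals, so these recover the underlying integer eigenvalues to within that precision.)
Verification: the trace of A = -10 equals the sum of eigenvalues -10, and det(A) ≈ -30.0001 matches the eigenvalue product -30.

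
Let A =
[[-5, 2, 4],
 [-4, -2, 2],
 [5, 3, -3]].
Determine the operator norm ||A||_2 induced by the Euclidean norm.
||A||_2 ≈ 9.8305 (= sqrt(largest eigenvalue of A^T A))

||A||_2 = sigma_max(A) = sqrt(lambda_max(A^T A)). Form the symmetric matrix M = A^T A =
[[66, 13, -43],
 [13, 17, -5],
 [-43, -5, 29]].
Its characteristic polynomial (trace, sum of principal 2x2 minors, determinant of M give the coefficients) is
  p(λ) = det(λ I - M) = λ^3 - 112λ^2 + 1486λ - 144.
No integer candidate from the rational root theorem (±divisors of 144) is a root, so the roots are irrational. The cubic discriminant is Δ = 14195686944 > 0, so there are three distinct real roots. p(0) = -144 and p(1) = 1231 have opposite signs, so a root lies in (0, 1); Newton's method refines it to λ ≈ 0.0976. p(15) = 321 and p(16) = -944 have opposite signs, so a root lies in (15, 16); Newton's method refines it to λ ≈ 15.2638. p(96) = -4944 and p(97) = 2863 have opposite signs, so a root lies in (96, 97); Newton's method refines it to λ ≈ 96.6385. Check (Vieta): the three roots sum to 112, matching tr M = 112.
So the eigenvalues of A^T A are ≈ 0.0976, 15.2638, 96.6385 (all ≥ 0, as they must be for A^T A). The largest is λ_max ≈ 96.6385, hence ||A||_2 = sqrt(λ_max) ≈ 9.8305.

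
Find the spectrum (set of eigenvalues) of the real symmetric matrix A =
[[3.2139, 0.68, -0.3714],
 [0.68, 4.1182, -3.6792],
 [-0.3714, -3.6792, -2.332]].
sigma(A) ≈ {-4, 3, 6}

A is real symmetric, so its spectrum consists of real eigenvalues. Expanding the characteristic polynomial of the displayed matrix gives
  det(λ I - A) = p(λ) = λ^3 + (-5)λ^2 + (-18)λ + (72.0015).
Solving p(λ) = 0 yields eigenvalues ≈ -4, 3, 6. (A is shown rounded to 4 decimals, so these recover the underlying integer eigenvalues to within that precision.)
Verification: the trace of A = 5 equals the sum of eigenvalues 5, and det(A) ≈ -72.0015 matches the eigenvalue product -72.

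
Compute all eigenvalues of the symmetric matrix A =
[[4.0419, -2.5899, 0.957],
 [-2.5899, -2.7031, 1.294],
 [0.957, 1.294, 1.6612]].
sigma(A) ≈ {-4, 2, 5}

A is real symmetric, so its spectrum consists of real eigenvalues. Expanding the characteristic polynomial of the displayed matrix gives
  det(λ I - A) = p(λ) = λ^3 + (-3)λ^2 + (-18)λ + (40).
Solving p(λ) = 0 yields eigenvalues ≈ -4, 2, 5. (A is shown rounded to 4 decimals, so these recover the underlying integer eigenvalues to within that precision.)
Verification: the trace of A = 3 equals the sum of eigenvalues 3, and det(A) ≈ -39.9991 matches the eigenvalue product -40.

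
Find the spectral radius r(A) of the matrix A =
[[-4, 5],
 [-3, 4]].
r(A) = 1

The eigenvalues of A are the roots of its characteristic polynomial. With M = A (coefficients from the trace and determinant):
  p(λ) = det(λ I - M) = λ^2 - 1.
For λ^2 - 1 the discriminant is 4. It is a perfect square (2^2), so the roots are rational: λ = (0 ± 2)/2 = 1, -1.
Thus the eigenvalues (to 4 decimals) are 1 (modulus 1); -1 (modulus 1). The spectral radius is the largest modulus: r(A) = 1. (Cross-check: r(A) ≤ ||A||_2 ≈ 8.1231; equality holds whenever A is normal, though it can also hold for some non-normal A.)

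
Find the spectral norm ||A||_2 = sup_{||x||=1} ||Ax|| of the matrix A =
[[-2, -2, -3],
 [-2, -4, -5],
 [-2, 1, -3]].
||A||_2 ≈ 8.2342 (= sqrt(largest eigenvalue of A^T A))

||A||_2 = sigma_max(A) = sqrt(lambda_max(A^T A)). Form the symmetric matrix M = A^T A =
[[12, 10, 22],
 [10, 21, 23],
 [22, 23, 43]].
Its characteristic polynomial (trace, sum of principal 2x2 minors, determinant of M give the coefficients) is
  p(λ) = det(λ I - M) = λ^3 - 76λ^2 + 558λ - 144.
No integer candidate from the rational root theorem (±divisors of 144) is a root, so the roots are irrational. The cubic discriminant is Δ = 959985504 > 0, so there are three distinct real roots. p(0) = -144 and p(1) = 339 have opposite signs, so a root lies in (0, 1); Newton's method refines it to λ ≈ 0.2678. p(7) = 381 and p(8) = -32 have opposite signs, so a root lies in (7, 8); Newton's method refines it to λ ≈ 7.9308. p(67) = -3159 and p(68) = 808 have opposite signs, so a root lies in (67, 68); Newton's method refines it to λ ≈ 67.8014. Check (Vieta): the three roots sum to 76, matching tr M = 76.
So the eigenvalues of A^T A are ≈ 0.2678, 7.9308, 67.8014 (all ≥ 0, as they must be for A^T A). The largest is λ_max ≈ 67.8014, hence ||A||_2 = sqrt(λ_max) ≈ 8.2342.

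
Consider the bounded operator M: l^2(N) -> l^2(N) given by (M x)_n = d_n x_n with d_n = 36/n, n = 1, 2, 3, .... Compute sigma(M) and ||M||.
sigma(M) = {36/n : n ≥ 1} ∪ {0}; ||M|| = 36

A bounded diagonal operator on l^2 with diagonal entries d_n has spectrum equal to the closure of {d_n : n ≥ 1}: every d_n is an eigenvalue (with eigenvector e_n), so {d_n} ⊂ sigma(M); the spectrum is closed, so its closure is too; and for lambda not in the closure, (M - lambda I) has bounded inverse (the diagonal entries 1/(d_n - lambda) are bounded). For our sequence d_n = 36/n, n = 1, 2, 3, ...:
  - {d_n} = {36/n : n ≥ 1}; the only limit point is 0
  - closure = {36/n : n ≥ 1} ∪ {0}
For the norm: a diagonal operator has ||M|| = sup_n |d_n|. Here d_n = 36/n is positive and decreasing, so sup_n |d_n| = d_1 = 36. So ||M|| = 36.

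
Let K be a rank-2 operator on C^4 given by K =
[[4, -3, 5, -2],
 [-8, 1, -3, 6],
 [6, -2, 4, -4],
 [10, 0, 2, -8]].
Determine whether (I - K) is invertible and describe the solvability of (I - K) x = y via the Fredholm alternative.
(I - K) is invertible (det(I - K) = -80 ≠ 0), so for every y in C^4 the equation (I - K) x = y has a unique solution.

K has rank 2 and factors as K = U V^T = u1 v1^T + u2 v2^T with u1 = (-1, -1, 0, 2), v1 = (2, 1, -1, -2), u2 = (2, -2, 2, 2), v2 = (3, -1, 2, -2) (multiplying out reproduces the displayed K). The nonzero eigenvalues of U V^T coincide with those of the 2 x 2 matrix G = V^T U = [[v1·u1, v1·u2], [v2·u1, v2·u2]] = [[-7, -4], [-6, 8]], and by the Sylvester determinant identity det(I_4 - U V^T) = det(I_2 - V^T U) = det([[8, 4], [6, -7]]) = (8)(-7) - (4)(6) = -80. (Direct check: I - K =
[[-3, 3, -5, 2],
 [8, 0, 3, -6],
 [-6, 2, -3, 4],
 [-10, 0, -2, 9]]
has determinant -80.) The finite-dimensional Fredholm alternative says: either (I - K) is invertible, or ker(I - K) ≠ {0} and then range(I - K) = ker((I - K)^*)^⊥, with dim ker(I - K) = dim ker((I - K)^*). Since det(I - K) ≠ 0, 1 is not an eigenvalue of K and ker(I - K) = {0}, so we are in the first case: for every y there is a unique x = (I - K)^(-1) y. (Explicitly, by the Woodbury identity, (I - U V^T)^(-1) = I + U (I_2 - G)^(-1) V^T.)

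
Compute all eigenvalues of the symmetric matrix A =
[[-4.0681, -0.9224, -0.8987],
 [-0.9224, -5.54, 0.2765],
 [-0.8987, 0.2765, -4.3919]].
sigma(A) ≈ {-6, -5, -3}

A is real symmetric, so its spectrum consists of real eigenvalues. Expanding the characteristic polynomial of the displayed matrix gives
  det(λ I - A) = p(λ) = λ^3 + (14)λ^2 + (63)λ + (90).
Solving p(λ) = 0 yields eigenvalues ≈ -6, -5, -3. (A is shown rounded to 4 decimals, so these recover the underlying integer eigenvalues to within that precision.)
Verification: the trace of A = -14 equals the sum of eigenvalues -14, and det(A) ≈ -90.0009 matches the eigenvalue product -90.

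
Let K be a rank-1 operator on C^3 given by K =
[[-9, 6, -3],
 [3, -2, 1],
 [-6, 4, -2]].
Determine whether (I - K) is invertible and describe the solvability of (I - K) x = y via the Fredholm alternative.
(I - K) is invertible (det(I - K) = 14 ≠ 0), so for every y in C^3 the equation (I - K) x = y has a unique solution.

K has rank 1, so it is an outer product K = u v^T: every row of K is a multiple of one row vector. Reading off the entries, u = (-3, 1, -2) and v = (3, -2, 1) (row i of K equals u_i·v^T). A rank-one matrix u v^T satisfies K u = u (v·u) and kills the (2)-dimensional subspace v^⊥, so its characteristic polynomial is lambda^2 (lambda - v·u) with v·u = tr K = -13. Hence the eigenvalues of I - K are 1 (multiplicity 2) and 1 - (-13) = 14, so det(I - K) = 14. (Direct check: I - K =
[[10, -6, 3],
 [-3, 3, -1],
 [6, -4, 3]]
has determinant 14.) The finite-dimensional Fredholm alternative says: either (I - K) is invertible, or ker(I - K) ≠ {0} and then range(I - K) = ker((I - K)^*)^⊥, with dim ker(I - K) = dim ker((I - K)^*). Since det(I - K) ≠ 0, 1 is not an eigenvalue of K and ker(I - K) = {0}, so we are in the first case: for every y there is a unique x = (I - K)^(-1) y. Explicitly, by the Sherman–Morrison formula, (I - u v^T)^(-1) = I + u v^T/(1 - v·u), i.e. (I - K)^(-1) = I + K/(14).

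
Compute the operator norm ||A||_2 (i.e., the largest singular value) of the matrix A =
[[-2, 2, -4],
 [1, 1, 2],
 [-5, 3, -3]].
||A||_2 ≈ 8.0731 (= sqrt(largest eigenvalue of A^T A))

||A||_2 = sigma_max(A) = sqrt(lambda_max(A^T A)). Form the symmetric matrix M = A^T A =
[[30, -18, 25],
 [-18, 14, -15],
 [25, -15, 29]].
Its characteristic polynomial (trace, sum of principal 2x2 minors, determinant of M give the coefficients) is
  p(λ) = det(λ I - M) = λ^3 - 73λ^2 + 522λ - 784.
No integer candidate from the rational root theorem (±divisors of 784) is a root, so the roots are irrational. The cubic discriminant is Δ = 184319492 > 0, so there are three distinct real roots. p(2) = -24 and p(3) = 152 have opposite signs, so a root lies in (2, 3); Newton's method refines it to λ ≈ 2.1021. p(5) = 126 and p(6) = -64 have opposite signs, so a root lies in (5, 6); Newton's method refines it to λ ≈ 5.7225. p(65) = -654 and p(66) = 3176 have opposite signs, so a root lies in (65, 66); Newton's method refines it to λ ≈ 65.1754. Check (Vieta): the three roots sum to 73, matching tr M = 73.
So the eigenvalues of A^T A are ≈ 2.1021, 5.7225, 65.1754 (all ≥ 0, as they must be for A^T A). The largest is λ_max ≈ 65.1754, hence ||A||_2 = sqrt(λ_max) ≈ 8.0731.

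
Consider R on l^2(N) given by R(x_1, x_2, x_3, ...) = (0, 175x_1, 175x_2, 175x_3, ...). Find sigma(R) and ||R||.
sigma(R) = closed disk {z in C : |z| ≤ 175}; ||R|| = 175

Note R = 175·U where U is the unit right shift (U x)_k = x_{k-1} (with x_0 := 0); so ||R|| = 175||U|| and sigma(R) = 175·sigma(U). ||R x||^2 = sum_{k≥1} |175x_k|^2 = 30625||x||^2, so ||R|| = 175 and sigma(R) ⊂ {|z| ≤ 175}. For any |lambda| < 175, the equation (R - lambda I) x = 0 forces x_1 = 0, then 175x_k = lambda x_{k+1} ⇒ x = 0, so R has no eigenvalues. But (R - lambda I) is not surjective for |lambda| < 175: solving (R - lambda I) x = e_1 would require x_n proportional to (lambda/175)^(-n), which is not in l^2. So every |lambda| < 175 lies in the residual spectrum. The boundary |lambda| = 175 is in the approximate point spectrum (the spectrum is closed). Hence sigma(R) is the closed disk of radius 175.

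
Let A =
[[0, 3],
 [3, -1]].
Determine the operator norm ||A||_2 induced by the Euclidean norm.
||A||_2 = sqrt((19 + sqrt(37))/2) ≈ 3.5414 (= sqrt(largest eigenvalue of A^T A))

||A||_2 = sigma_max(A) = sqrt(lambda_max(A^T A)). Form the symmetric matrix M = A^T A =
[[9, -3],
 [-3, 10]].
Its characteristic polynomial (trace, determinant of M give the coefficients) is
  p(λ) = det(λ I - M) = λ^2 - 19λ + 81.
For λ^2 - 19λ + 81 the discriminant is 37. It is nonnegative but not a perfect square, so the roots are real and irrational: λ = (19 ± sqrt(37))/2 ≈ 12.5414, 6.4586.
So the eigenvalues of A^T A are ≈ 6.4586, 12.5414 (all ≥ 0, as they must be for A^T A). The largest is λ_max = (19 + sqrt(37))/2 ≈ 12.5414, hence ||A||_2 = sqrt(λ_max) = sqrt((19 + sqrt(37))/2) ≈ 3.5414.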